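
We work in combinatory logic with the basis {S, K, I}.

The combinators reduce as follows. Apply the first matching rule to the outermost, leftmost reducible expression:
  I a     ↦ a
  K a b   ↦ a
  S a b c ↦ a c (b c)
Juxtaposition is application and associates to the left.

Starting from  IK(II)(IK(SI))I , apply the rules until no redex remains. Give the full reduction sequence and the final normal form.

Answer: normal form = I  (in 4 steps)

Reduction:
  start: IK(II)(IK(SI))I
  step 1: K(II)(IK(SI))I
  step 2: III
  step 3: II
  step 4: I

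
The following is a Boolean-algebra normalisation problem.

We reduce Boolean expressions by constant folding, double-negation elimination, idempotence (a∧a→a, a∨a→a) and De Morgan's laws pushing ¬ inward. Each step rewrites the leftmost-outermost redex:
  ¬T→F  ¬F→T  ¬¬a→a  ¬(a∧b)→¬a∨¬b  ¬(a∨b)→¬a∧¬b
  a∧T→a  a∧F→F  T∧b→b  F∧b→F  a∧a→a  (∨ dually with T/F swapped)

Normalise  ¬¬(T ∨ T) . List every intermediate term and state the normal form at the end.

  start: ¬¬(T ∨ T)
  [1] T ∨ T
  [2] T

Answer: normal form = T  (in 2 steps)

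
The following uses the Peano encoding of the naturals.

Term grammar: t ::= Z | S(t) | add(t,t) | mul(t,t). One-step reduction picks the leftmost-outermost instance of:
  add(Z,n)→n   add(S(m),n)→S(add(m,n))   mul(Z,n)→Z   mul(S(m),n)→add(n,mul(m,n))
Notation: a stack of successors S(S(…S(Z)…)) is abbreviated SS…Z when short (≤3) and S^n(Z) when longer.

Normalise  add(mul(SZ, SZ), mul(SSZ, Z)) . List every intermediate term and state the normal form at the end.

Answer: normal form = SZ  (in 11 steps)

Working:
  start: add(mul(SZ, SZ), mul(SSZ, Z))
  →1  add(add(SZ, mul(Z, SZ)), mul(SSZ, Z))
  →2  add(S(add(Z, mul(Z, SZ))), mul(SSZ, Z))
  →3  S(add(add(Z, mul(Z, SZ)), mul(SSZ, Z)))
  →4  S(add(mul(Z, SZ), mul(SSZ, Z)))
  →5  S(add(Z, mul(SSZ, Z)))
  →6  S(mul(SSZ, Z))
  →7  S(add(Z, mul(SZ, Z)))
  →8  S(mul(SZ, Z))
  →9  S(add(Z, mul(Z, Z)))
  →10  S(mul(Z, Z))
  →11  SZ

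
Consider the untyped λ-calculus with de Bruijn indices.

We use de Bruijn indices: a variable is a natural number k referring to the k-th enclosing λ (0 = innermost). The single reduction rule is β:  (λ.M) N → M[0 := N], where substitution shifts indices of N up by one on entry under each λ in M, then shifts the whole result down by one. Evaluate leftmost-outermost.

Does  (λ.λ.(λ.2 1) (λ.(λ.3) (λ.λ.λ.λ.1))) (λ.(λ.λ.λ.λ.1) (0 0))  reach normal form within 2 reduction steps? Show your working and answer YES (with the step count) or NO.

Answer: NO — after 2 steps the term is λ.(λ.(λ.λ.λ.λ.1) (0 0)) 0, not yet normal

Derivation:
  start: (λ.λ.(λ.2 1) (λ.(λ.3) (λ.λ.λ.λ.1))) (λ.(λ.λ.λ.λ.1) (0 0))
  [1] λ.(λ.(λ.(λ.λ.λ.λ.1) (0 0)) 1) (λ.(λ.λ.(λ.λ.λ.λ.1) (0 0)) (λ.λ.λ.λ.1))
  [2] λ.(λ.(λ.λ.λ.λ.1) (0 0)) 0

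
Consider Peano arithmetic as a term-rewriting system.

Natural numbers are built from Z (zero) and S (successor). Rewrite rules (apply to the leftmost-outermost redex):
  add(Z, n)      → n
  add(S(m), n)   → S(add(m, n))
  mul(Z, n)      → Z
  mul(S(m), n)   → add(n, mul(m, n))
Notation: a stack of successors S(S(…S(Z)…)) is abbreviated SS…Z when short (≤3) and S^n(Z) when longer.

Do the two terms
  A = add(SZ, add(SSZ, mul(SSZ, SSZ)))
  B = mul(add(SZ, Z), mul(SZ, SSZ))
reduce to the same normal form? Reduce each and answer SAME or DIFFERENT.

Answer: DIFFERENT — A ⇓ S^7(Z), B ⇓ SSZ

Derivation:
Term A:
  start: add(SZ, add(SSZ, mul(SSZ, SSZ)))
  →1  S(add(Z, add(SSZ, mul(SSZ, SSZ))))
  →2  S(add(SSZ, mul(SSZ, SSZ)))
  →3  S(S(add(SZ, mul(SSZ, SSZ))))
  →4  S(S(S(add(Z, mul(SSZ, SSZ)))))
  →5  S(S(S(mul(SSZ, SSZ))))
  →6  S(S(S(add(SSZ, mul(SZ, SSZ)))))
  →7  S(S(S(S(add(SZ, mul(SZ, SSZ))))))
  →8  S(S(S(S(S(add(Z, mul(SZ, SSZ)))))))
  →9  S(S(S(S(S(mul(SZ, SSZ))))))
  →10  S(S(S(S(S(add(SSZ, mul(Z, SSZ)))))))
  →11  S(S(S(S(S(S(add(SZ, mul(Z, SSZ))))))))
  →12  S(S(S(S(S(S(S(add(Z, mul(Z, SSZ)))))))))
  →13  S(S(S(S(S(S(S(mul(Z, SSZ))))))))
  →14  S^7(Z)

Term B:
  start: mul(add(SZ, Z), mul(SZ, SSZ))
  →1  mul(S(add(Z, Z)), mul(SZ, SSZ))
  →2  add(mul(SZ, SSZ), mul(add(Z, Z), mul(SZ, SSZ)))
  →3  add(add(SSZ, mul(Z, SSZ)), mul(add(Z, Z), mul(SZ, SSZ)))
  →4  add(S(add(SZ, mul(Z, SSZ))), mul(add(Z, Z), mul(SZ, SSZ)))
  →5  S(add(add(SZ, mul(Z, SSZ)), mul(add(Z, Z), mul(SZ, SSZ))))
  →6  S(add(S(add(Z, mul(Z, SSZ))), mul(add(Z, Z), mul(SZ, SSZ))))
  →7  S(S(add(add(Z, mul(Z, SSZ)), mul(add(Z, Z), mul(SZ, SSZ)))))
  →8  S(S(add(mul(Z, SSZ), mul(add(Z, Z), mul(SZ, SSZ)))))
  →9  S(S(add(Z, mul(add(Z, Z), mul(SZ, SSZ)))))
  →10  S(S(mul(add(Z, Z), mul(SZ, SSZ))))
  →11  S(S(mul(Z, mul(SZ, SSZ))))
  →12  SSZ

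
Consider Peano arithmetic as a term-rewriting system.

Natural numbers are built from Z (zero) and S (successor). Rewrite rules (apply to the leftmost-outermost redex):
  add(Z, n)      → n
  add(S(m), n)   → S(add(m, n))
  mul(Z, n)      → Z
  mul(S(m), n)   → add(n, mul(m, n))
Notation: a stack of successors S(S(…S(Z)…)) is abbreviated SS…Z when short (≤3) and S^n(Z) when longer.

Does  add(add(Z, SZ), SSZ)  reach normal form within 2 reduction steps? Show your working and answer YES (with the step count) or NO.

Answer: NO — after 2 steps the term is S(add(Z, SSZ)), not yet normal

Derivation:
  start: add(add(Z, SZ), SSZ)
  →1  add(SZ, SSZ)
  →2  S(add(Z, SSZ))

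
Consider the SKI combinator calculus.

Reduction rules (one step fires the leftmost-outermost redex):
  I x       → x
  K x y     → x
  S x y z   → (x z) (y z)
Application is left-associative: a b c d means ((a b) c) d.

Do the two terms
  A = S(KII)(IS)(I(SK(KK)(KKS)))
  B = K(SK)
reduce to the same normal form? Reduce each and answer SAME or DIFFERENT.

Answer: SAME — A ⇓ K(SK), B ⇓ K(SK)

Reduction:
Term A:
  start: S(KII)(IS)(I(SK(KK)(KKS)))
  →1  KII(I(SK(KK)(KKS)))(IS(I(SK(KK)(KKS))))
  →2  I(I(SK(KK)(KKS)))(IS(I(SK(KK)(KKS))))
  →3  I(SK(KK)(KKS))(IS(I(SK(KK)(KKS))))
  →4  SK(KK)(KKS)(IS(I(SK(KK)(KKS))))
  →5  K(KKS)(KK(KKS))(IS(I(SK(KK)(KKS))))
  →6  KKS(IS(I(SK(KK)(KKS))))
  →7  K(IS(I(SK(KK)(KKS))))
  →8  K(S(I(SK(KK)(KKS))))
  →9  K(S(SK(KK)(KKS)))
  →10  K(S(K(KKS)(KK(KKS))))
  →11  K(S(KKS))
  →12  K(SK)

Term B:
  start: K(SK)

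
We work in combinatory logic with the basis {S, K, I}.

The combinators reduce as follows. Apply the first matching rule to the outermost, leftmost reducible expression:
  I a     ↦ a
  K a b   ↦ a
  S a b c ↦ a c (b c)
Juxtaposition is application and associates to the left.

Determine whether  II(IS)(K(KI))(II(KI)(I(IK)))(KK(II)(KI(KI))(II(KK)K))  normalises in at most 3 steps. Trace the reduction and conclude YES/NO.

  start: II(IS)(K(KI))(II(KI)(I(IK)))(KK(II)(KI(KI))(II(KK)K))
  step 1: I(IS)(K(KI))(II(KI)(I(IK)))(KK(II)(KI(KI))(II(KK)K))
  step 2: IS(K(KI))(II(KI)(I(IK)))(KK(II)(KI(KI))(II(KK)K))
  step 3: S(K(KI))(II(KI)(I(IK)))(KK(II)(KI(KI))(II(KK)K))

Answer: NO — after 3 steps the term is S(K(KI))(II(KI)(I(IK)))(KK(II)(KI(KI))(II(KK)K)), not yet normal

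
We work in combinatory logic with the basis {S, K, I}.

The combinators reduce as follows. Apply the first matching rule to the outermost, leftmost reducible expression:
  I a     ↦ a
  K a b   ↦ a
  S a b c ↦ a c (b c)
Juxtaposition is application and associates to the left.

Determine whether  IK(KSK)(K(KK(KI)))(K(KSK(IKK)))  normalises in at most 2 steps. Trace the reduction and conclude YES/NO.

  start: IK(KSK)(K(KK(KI)))(K(KSK(IKK)))
  [1] K(KSK)(K(KK(KI)))(K(KSK(IKK)))
  [2] KSK(K(KSK(IKK)))

Answer: NO — after 2 steps the term is KSK(K(KSK(IKK))), not yet normal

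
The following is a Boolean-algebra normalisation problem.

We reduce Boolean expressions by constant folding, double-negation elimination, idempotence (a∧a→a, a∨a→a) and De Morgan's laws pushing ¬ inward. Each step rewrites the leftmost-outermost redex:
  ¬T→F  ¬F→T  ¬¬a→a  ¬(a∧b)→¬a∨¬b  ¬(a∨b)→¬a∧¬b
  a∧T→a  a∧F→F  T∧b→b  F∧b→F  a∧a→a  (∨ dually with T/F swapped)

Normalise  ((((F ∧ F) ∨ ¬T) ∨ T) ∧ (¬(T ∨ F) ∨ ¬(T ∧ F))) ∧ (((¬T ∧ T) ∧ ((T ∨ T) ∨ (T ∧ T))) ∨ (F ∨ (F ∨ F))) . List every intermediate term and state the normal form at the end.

  start: ((((F ∧ F) ∨ ¬T) ∨ T) ∧ (¬(T ∨ F) ∨ ¬(T ∧ F))) ∧ (((¬T ∧ T) ∧ ((T ∨ T) ∨ (T ∧ T))) ∨ (F ∨ (F ∨ F)))
  →1  (T ∧ (¬(T ∨ F) ∨ ¬(T ∧ F))) ∧ (((¬T ∧ T) ∧ ((T ∨ T) ∨ (T ∧ T))) ∨ (F ∨ (F ∨ F)))
  →2  (¬(T ∨ F) ∨ ¬(T ∧ F)) ∧ (((¬T ∧ T) ∧ ((T ∨ T) ∨ (T ∧ T))) ∨ (F ∨ (F ∨ F)))
  →3  ((¬T ∧ ¬F) ∨ ¬(T ∧ F)) ∧ (((¬T ∧ T) ∧ ((T ∨ T) ∨ (T ∧ T))) ∨ (F ∨ (F ∨ F)))
  →4  ((F ∧ ¬F) ∨ ¬(T ∧ F)) ∧ (((¬T ∧ T) ∧ ((T ∨ T) ∨ (T ∧ T))) ∨ (F ∨ (F ∨ F)))
  →5  (F ∨ ¬(T ∧ F)) ∧ (((¬T ∧ T) ∧ ((T ∨ T) ∨ (T ∧ T))) ∨ (F ∨ (F ∨ F)))
  →6  ¬(T ∧ F) ∧ (((¬T ∧ T) ∧ ((T ∨ T) ∨ (T ∧ T))) ∨ (F ∨ (F ∨ F)))
  →7  (¬T ∨ ¬F) ∧ (((¬T ∧ T) ∧ ((T ∨ T) ∨ (T ∧ T))) ∨ (F ∨ (F ∨ F)))
  →8  (F ∨ ¬F) ∧ (((¬T ∧ T) ∧ ((T ∨ T) ∨ (T ∧ T))) ∨ (F ∨ (F ∨ F)))
  →9  ¬F ∧ (((¬T ∧ T) ∧ ((T ∨ T) ∨ (T ∧ T))) ∨ (F ∨ (F ∨ F)))
  →10  T ∧ (((¬T ∧ T) ∧ ((T ∨ T) ∨ (T ∧ T))) ∨ (F ∨ (F ∨ F)))
  →11  ((¬T ∧ T) ∧ ((T ∨ T) ∨ (T ∧ T))) ∨ (F ∨ (F ∨ F))
  →12  (¬T ∧ ((T ∨ T) ∨ (T ∧ T))) ∨ (F ∨ (F ∨ F))
  →13  (F ∧ ((T ∨ T) ∨ (T ∧ T))) ∨ (F ∨ (F ∨ F))
  →14  F ∨ (F ∨ (F ∨ F))
  →15  F ∨ (F ∨ F)
  →16  F ∨ F
  →17  F

Answer: normal form = F  (in 17 steps)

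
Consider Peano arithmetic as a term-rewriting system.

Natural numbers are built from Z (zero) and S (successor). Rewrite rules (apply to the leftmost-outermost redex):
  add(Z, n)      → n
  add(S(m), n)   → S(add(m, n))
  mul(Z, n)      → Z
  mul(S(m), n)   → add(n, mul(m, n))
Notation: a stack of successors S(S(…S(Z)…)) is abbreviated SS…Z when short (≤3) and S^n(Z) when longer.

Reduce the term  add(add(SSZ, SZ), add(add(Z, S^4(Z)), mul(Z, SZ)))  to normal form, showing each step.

  start: add(add(SSZ, SZ), add(add(Z, S^4(Z)), mul(Z, SZ)))
  step 1: add(S(add(SZ, SZ)), add(add(Z, S^4(Z)), mul(Z, SZ)))
  step 2: S(add(add(SZ, SZ), add(add(Z, S^4(Z)), mul(Z, SZ))))
  step 3: S(add(S(add(Z, SZ)), add(add(Z, S^4(Z)), mul(Z, SZ))))
  step 4: S(S(add(add(Z, SZ), add(add(Z, S^4(Z)), mul(Z, SZ)))))
  step 5: S(S(add(SZ, add(add(Z, S^4(Z)), mul(Z, SZ)))))
  step 6: S(S(S(add(Z, add(add(Z, S^4(Z)), mul(Z, SZ))))))
  step 7: S(S(S(add(add(Z, S^4(Z)), mul(Z, SZ)))))
  step 8: S(S(S(add(S^4(Z), mul(Z, SZ)))))
  step 9: S(S(S(S(add(SSSZ, mul(Z, SZ))))))
  step 10: S(S(S(S(S(add(SSZ, mul(Z, SZ)))))))
  step 11: S(S(S(S(S(S(add(SZ, mul(Z, SZ))))))))
  step 12: S(S(S(S(S(S(S(add(Z, mul(Z, SZ)))))))))
  step 13: S(S(S(S(S(S(S(mul(Z, SZ))))))))
  step 14: S^7(Z)

Answer: normal form = S^7(Z)  (in 14 steps)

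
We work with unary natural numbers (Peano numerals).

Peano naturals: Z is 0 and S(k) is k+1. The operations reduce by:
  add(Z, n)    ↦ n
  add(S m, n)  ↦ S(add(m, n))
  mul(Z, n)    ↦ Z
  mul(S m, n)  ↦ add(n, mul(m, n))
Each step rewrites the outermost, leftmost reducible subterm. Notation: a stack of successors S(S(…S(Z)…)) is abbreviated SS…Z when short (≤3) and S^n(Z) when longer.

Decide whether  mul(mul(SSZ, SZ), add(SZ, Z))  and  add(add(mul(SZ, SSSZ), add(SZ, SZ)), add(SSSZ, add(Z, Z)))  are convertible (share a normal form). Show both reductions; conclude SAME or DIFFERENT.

Answer: DIFFERENT — A ⇓ SSZ, B ⇓ S^8(Z)

Working:
Term A:
  start: mul(mul(SSZ, SZ), add(SZ, Z))
  step 1: mul(add(SZ, mul(SZ, SZ)), add(SZ, Z))
  step 2: mul(S(add(Z, mul(SZ, SZ))), add(SZ, Z))
  step 3: add(add(SZ, Z), mul(add(Z, mul(SZ, SZ)), add(SZ, Z)))
  step 4: add(S(add(Z, Z)), mul(add(Z, mul(SZ, SZ)), add(SZ, Z)))
  step 5: S(add(add(Z, Z), mul(add(Z, mul(SZ, SZ)), add(SZ, Z))))
  step 6: S(add(Z, mul(add(Z, mul(SZ, SZ)), add(SZ, Z))))
  step 7: S(mul(add(Z, mul(SZ, SZ)), add(SZ, Z)))
  step 8: S(mul(mul(SZ, SZ), add(SZ, Z)))
  step 9: S(mul(add(SZ, mul(Z, SZ)), add(SZ, Z)))
  step 10: S(mul(S(add(Z, mul(Z, SZ))), add(SZ, Z)))
  step 11: S(add(add(SZ, Z), mul(add(Z, mul(Z, SZ)), add(SZ, Z))))
  step 12: S(add(S(add(Z, Z)), mul(add(Z, mul(Z, SZ)), add(SZ, Z))))
  step 13: S(S(add(add(Z, Z), mul(add(Z, mul(Z, SZ)), add(SZ, Z)))))
  step 14: S(S(add(Z, mul(add(Z, mul(Z, SZ)), add(SZ, Z)))))
  step 15: S(S(mul(add(Z, mul(Z, SZ)), add(SZ, Z))))
  step 16: S(S(mul(mul(Z, SZ), add(SZ, Z))))
  step 17: S(S(mul(Z, add(SZ, Z))))
  step 18: SSZ

Term B:
  start: add(add(mul(SZ, SSSZ), add(SZ, SZ)), add(SSSZ, add(Z, Z)))
  step 1: add(add(add(SSSZ, mul(Z, SSSZ)), add(SZ, SZ)), add(SSSZ, add(Z, Z)))
  step 2: add(add(S(add(SSZ, mul(Z, SSSZ))), add(SZ, SZ)), add(SSSZ, add(Z, Z)))
  step 3: add(S(add(add(SSZ, mul(Z, SSSZ)), add(SZ, SZ))), add(SSSZ, add(Z, Z)))
  step 4: S(add(add(add(SSZ, mul(Z, SSSZ)), add(SZ, SZ)), add(SSSZ, add(Z, Z))))
  step 5: S(add(add(S(add(SZ, mul(Z, SSSZ))), add(SZ, SZ)), add(SSSZ, add(Z, Z))))
  step 6: S(add(S(add(add(SZ, mul(Z, SSSZ)), add(SZ, SZ))), add(SSSZ, add(Z, Z))))
  step 7: S(S(add(add(add(SZ, mul(Z, SSSZ)), add(SZ, SZ)), add(SSSZ, add(Z, Z)))))
  step 8: S(S(add(add(S(add(Z, mul(Z, SSSZ))), add(SZ, SZ)), add(SSSZ, add(Z, Z)))))
  step 9: S(S(add(S(add(add(Z, mul(Z, SSSZ)), add(SZ, SZ))), add(SSSZ, add(Z, Z)))))
  step 10: S(S(S(add(add(add(Z, mul(Z, SSSZ)), add(SZ, SZ)), add(SSSZ, add(Z, Z))))))
  step 11: S(S(S(add(add(mul(Z, SSSZ), add(SZ, SZ)), add(SSSZ, add(Z, Z))))))
  step 12: S(S(S(add(add(Z, add(SZ, SZ)), add(SSSZ, add(Z, Z))))))
  step 13: S(S(S(add(add(SZ, SZ), add(SSSZ, add(Z, Z))))))
  step 14: S(S(S(add(S(add(Z, SZ)), add(SSSZ, add(Z, Z))))))
  step 15: S(S(S(S(add(add(Z, SZ), add(SSSZ, add(Z, Z)))))))
  step 16: S(S(S(S(add(SZ, add(SSSZ, add(Z, Z)))))))
  step 17: S(S(S(S(S(add(Z, add(SSSZ, add(Z, Z))))))))
  step 18: S(S(S(S(S(add(SSSZ, add(Z, Z)))))))
  step 19: S(S(S(S(S(S(add(SSZ, add(Z, Z))))))))
  step 20: S(S(S(S(S(S(S(add(SZ, add(Z, Z)))))))))
  step 21: S(S(S(S(S(S(S(S(add(Z, add(Z, Z))))))))))
  step 22: S(S(S(S(S(S(S(S(add(Z, Z)))))))))
  step 23: S^8(Z)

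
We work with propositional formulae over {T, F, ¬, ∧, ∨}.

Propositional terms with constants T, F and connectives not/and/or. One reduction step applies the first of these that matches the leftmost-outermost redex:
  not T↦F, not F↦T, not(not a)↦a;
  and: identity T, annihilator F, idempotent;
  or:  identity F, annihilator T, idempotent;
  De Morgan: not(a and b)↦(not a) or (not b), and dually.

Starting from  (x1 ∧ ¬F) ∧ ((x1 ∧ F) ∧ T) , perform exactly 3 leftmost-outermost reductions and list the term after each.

  start: (x1 ∧ ¬F) ∧ ((x1 ∧ F) ∧ T)
  step 1: (x1 ∧ T) ∧ ((x1 ∧ F) ∧ T)
  step 2: x1 ∧ ((x1 ∧ F) ∧ T)
  step 3: x1 ∧ (x1 ∧ F)

Answer: after 3 steps: x1 ∧ (x1 ∧ F)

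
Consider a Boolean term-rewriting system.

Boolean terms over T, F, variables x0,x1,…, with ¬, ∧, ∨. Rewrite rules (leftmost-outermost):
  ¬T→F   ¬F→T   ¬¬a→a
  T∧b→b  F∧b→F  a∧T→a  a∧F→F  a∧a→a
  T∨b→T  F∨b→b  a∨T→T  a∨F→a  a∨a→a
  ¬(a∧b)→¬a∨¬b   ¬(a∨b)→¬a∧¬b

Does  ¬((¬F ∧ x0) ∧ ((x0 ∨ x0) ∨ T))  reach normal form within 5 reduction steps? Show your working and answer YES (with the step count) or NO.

Answer: NO — after 5 steps the term is ¬x0 ∨ (¬(x0 ∨ x0) ∧ ¬T), not yet normal

Working:
  start: ¬((¬F ∧ x0) ∧ ((x0 ∨ x0) ∨ T))
  [1] ¬(¬F ∧ x0) ∨ ¬((x0 ∨ x0) ∨ T)
  [2] (¬¬F ∨ ¬x0) ∨ ¬((x0 ∨ x0) ∨ T)
  [3] (F ∨ ¬x0) ∨ ¬((x0 ∨ x0) ∨ T)
  [4] ¬x0 ∨ ¬((x0 ∨ x0) ∨ T)
  [5] ¬x0 ∨ (¬(x0 ∨ x0) ∧ ¬T)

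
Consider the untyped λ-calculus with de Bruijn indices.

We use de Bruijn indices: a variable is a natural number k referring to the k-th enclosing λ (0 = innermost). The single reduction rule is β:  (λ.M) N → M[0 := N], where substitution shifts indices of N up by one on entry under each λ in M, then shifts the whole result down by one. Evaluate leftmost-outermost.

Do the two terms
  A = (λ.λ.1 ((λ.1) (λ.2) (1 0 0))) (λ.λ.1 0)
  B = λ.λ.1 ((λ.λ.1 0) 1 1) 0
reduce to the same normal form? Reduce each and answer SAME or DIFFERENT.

Answer: SAME — A ⇓ λ.λ.1 (1 1) 0, B ⇓ λ.λ.1 (1 1) 0

Reduction:
Term A:
  start: (λ.λ.1 ((λ.1) (λ.2) (1 0 0))) (λ.λ.1 0)
  [1] λ.(λ.λ.1 0) ((λ.1) (λ.λ.λ.1 0) ((λ.λ.1 0) 0 0))
  [2] λ.λ.(λ.2) (λ.λ.λ.1 0) ((λ.λ.1 0) 1 1) 0
  [3] λ.λ.1 ((λ.λ.1 0) 1 1) 0
  [4] λ.λ.1 ((λ.2 0) 1) 0
  [5] λ.λ.1 (1 1) 0

Term B:
  start: λ.λ.1 ((λ.λ.1 0) 1 1) 0
  [1] λ.λ.1 ((λ.2 0) 1) 0
  [2] λ.λ.1 (1 1) 0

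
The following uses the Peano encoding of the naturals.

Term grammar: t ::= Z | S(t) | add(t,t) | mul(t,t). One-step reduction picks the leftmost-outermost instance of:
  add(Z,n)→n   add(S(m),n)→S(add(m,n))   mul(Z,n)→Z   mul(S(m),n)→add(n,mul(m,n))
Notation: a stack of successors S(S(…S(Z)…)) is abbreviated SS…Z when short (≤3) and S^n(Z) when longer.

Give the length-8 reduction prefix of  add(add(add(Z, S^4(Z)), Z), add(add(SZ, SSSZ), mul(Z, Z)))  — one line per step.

Answer: after 8 steps: S(S(S(add(S(add(Z, Z)), add(add(SZ, SSSZ), mul(Z, Z))))))

Derivation:
  start: add(add(add(Z, S^4(Z)), Z), add(add(SZ, SSSZ), mul(Z, Z)))
  [1] add(add(S^4(Z), Z), add(add(SZ, SSSZ), mul(Z, Z)))
  [2] add(S(add(SSSZ, Z)), add(add(SZ, SSSZ), mul(Z, Z)))
  [3] S(add(add(SSSZ, Z), add(add(SZ, SSSZ), mul(Z, Z))))
  [4] S(add(S(add(SSZ, Z)), add(add(SZ, SSSZ), mul(Z, Z))))
  [5] S(S(add(add(SSZ, Z), add(add(SZ, SSSZ), mul(Z, Z)))))
  [6] S(S(add(S(add(SZ, Z)), add(add(SZ, SSSZ), mul(Z, Z)))))
  [7] S(S(S(add(add(SZ, Z), add(add(SZ, SSSZ), mul(Z, Z))))))
  [8] S(S(S(add(S(add(Z, Z)), add(add(SZ, SSSZ), mul(Z, Z))))))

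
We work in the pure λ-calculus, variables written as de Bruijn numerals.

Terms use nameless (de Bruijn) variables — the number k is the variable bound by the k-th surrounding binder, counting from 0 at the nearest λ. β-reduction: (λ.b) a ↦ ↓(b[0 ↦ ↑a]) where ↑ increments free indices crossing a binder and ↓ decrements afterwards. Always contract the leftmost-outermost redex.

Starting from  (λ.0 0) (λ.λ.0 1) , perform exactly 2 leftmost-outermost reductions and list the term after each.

  start: (λ.0 0) (λ.λ.0 1)
  [1] (λ.λ.0 1) (λ.λ.0 1)
  [2] λ.0 (λ.λ.0 1)

Answer: after 2 steps: λ.0 (λ.λ.0 1)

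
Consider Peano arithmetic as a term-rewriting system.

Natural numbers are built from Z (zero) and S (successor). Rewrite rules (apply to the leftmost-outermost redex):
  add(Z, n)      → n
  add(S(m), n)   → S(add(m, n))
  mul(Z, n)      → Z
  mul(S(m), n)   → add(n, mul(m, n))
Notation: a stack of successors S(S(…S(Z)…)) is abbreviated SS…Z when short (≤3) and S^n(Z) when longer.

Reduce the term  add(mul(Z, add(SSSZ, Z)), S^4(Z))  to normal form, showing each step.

  start: add(mul(Z, add(SSSZ, Z)), S^4(Z))
  step 1: add(Z, S^4(Z))
  step 2: S^4(Z)

Answer: normal form = S^4(Z)  (in 2 steps)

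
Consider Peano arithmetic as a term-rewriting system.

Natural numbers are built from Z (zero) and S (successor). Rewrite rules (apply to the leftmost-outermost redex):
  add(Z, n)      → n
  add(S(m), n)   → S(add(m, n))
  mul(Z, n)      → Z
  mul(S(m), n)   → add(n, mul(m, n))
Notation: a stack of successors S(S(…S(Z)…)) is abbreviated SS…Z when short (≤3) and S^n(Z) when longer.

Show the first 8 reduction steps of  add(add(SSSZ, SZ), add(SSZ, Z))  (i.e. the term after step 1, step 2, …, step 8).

Answer: after 8 steps: S(S(S(S(add(Z, add(SSZ, Z))))))

Reduction:
  start: add(add(SSSZ, SZ), add(SSZ, Z))
  step 1: add(S(add(SSZ, SZ)), add(SSZ, Z))
  step 2: S(add(add(SSZ, SZ), add(SSZ, Z)))
  step 3: S(add(S(add(SZ, SZ)), add(SSZ, Z)))
  step 4: S(S(add(add(SZ, SZ), add(SSZ, Z))))
  step 5: S(S(add(S(add(Z, SZ)), add(SSZ, Z))))
  step 6: S(S(S(add(add(Z, SZ), add(SSZ, Z)))))
  step 7: S(S(S(add(SZ, add(SSZ, Z)))))
  step 8: S(S(S(S(add(Z, add(SSZ, Z))))))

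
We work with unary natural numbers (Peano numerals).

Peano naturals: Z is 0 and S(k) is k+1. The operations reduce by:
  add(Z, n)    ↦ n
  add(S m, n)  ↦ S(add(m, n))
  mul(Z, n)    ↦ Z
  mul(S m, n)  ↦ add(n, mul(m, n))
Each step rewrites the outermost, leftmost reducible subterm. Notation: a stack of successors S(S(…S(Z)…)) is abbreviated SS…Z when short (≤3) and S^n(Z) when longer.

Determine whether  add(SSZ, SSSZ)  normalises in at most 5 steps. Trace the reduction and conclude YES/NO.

Answer: YES — reaches normal form S^5(Z) in 3 ≤ 5 steps

Derivation:
  start: add(SSZ, SSSZ)
  step 1: S(add(SZ, SSSZ))
  step 2: S(S(add(Z, SSSZ)))
  step 3: S^5(Z)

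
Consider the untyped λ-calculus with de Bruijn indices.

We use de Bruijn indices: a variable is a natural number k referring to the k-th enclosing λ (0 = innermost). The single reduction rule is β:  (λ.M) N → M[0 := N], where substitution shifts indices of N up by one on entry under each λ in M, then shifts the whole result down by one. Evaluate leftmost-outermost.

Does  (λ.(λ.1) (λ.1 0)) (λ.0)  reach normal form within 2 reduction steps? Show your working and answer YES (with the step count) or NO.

  start: (λ.(λ.1) (λ.1 0)) (λ.0)
  step 1: (λ.λ.0) (λ.(λ.0) 0)
  step 2: λ.0

Answer: YES — reaches normal form λ.0 in 2 ≤ 2 steps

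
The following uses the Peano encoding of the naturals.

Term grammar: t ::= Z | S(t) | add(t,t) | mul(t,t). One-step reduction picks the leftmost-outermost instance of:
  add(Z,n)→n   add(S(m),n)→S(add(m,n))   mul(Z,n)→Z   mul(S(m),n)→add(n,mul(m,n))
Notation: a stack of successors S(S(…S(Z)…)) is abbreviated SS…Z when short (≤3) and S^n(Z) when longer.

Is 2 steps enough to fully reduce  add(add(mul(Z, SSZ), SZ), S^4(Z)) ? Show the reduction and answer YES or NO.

Answer: NO — after 2 steps the term is add(SZ, S^4(Z)), not yet normal

Derivation:
  start: add(add(mul(Z, SSZ), SZ), S^4(Z))
  step 1: add(add(Z, SZ), S^4(Z))
  step 2: add(SZ, S^4(Z))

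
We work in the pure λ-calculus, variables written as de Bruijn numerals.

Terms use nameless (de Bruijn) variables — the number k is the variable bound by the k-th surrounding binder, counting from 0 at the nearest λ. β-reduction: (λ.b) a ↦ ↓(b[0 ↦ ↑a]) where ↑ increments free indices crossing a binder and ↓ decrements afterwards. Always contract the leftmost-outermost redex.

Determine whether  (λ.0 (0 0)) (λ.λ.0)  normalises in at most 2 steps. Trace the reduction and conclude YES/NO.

  start: (λ.0 (0 0)) (λ.λ.0)
  →1  (λ.λ.0) ((λ.λ.0) (λ.λ.0))
  →2  λ.0

Answer: YES — reaches normal form λ.0 in 2 ≤ 2 steps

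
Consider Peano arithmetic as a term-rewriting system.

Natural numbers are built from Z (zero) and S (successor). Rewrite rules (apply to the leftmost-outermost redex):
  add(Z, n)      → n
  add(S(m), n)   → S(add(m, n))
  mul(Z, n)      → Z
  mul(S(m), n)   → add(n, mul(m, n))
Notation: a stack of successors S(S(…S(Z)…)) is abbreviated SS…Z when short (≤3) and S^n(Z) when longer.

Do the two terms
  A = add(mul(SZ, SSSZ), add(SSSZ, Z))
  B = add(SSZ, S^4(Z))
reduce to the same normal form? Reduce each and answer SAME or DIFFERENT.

Answer: SAME — A ⇓ S^6(Z), B ⇓ S^6(Z)

Derivation:
Term A:
  start: add(mul(SZ, SSSZ), add(SSSZ, Z))
  step 1: add(add(SSSZ, mul(Z, SSSZ)), add(SSSZ, Z))
  step 2: add(S(add(SSZ, mul(Z, SSSZ))), add(SSSZ, Z))
  step 3: S(add(add(SSZ, mul(Z, SSSZ)), add(SSSZ, Z)))
  step 4: S(add(S(add(SZ, mul(Z, SSSZ))), add(SSSZ, Z)))
  step 5: S(S(add(add(SZ, mul(Z, SSSZ)), add(SSSZ, Z))))
  step 6: S(S(add(S(add(Z, mul(Z, SSSZ))), add(SSSZ, Z))))
  step 7: S(S(S(add(add(Z, mul(Z, SSSZ)), add(SSSZ, Z)))))
  step 8: S(S(S(add(mul(Z, SSSZ), add(SSSZ, Z)))))
  step 9: S(S(S(add(Z, add(SSSZ, Z)))))
  step 10: S(S(S(add(SSSZ, Z))))
  step 11: S(S(S(S(add(SSZ, Z)))))
  step 12: S(S(S(S(S(add(SZ, Z))))))
  step 13: S(S(S(S(S(S(add(Z, Z)))))))
  step 14: S^6(Z)

Term B:
  start: add(SSZ, S^4(Z))
  step 1: S(add(SZ, S^4(Z)))
  step 2: S(S(add(Z, S^4(Z))))
  step 3: S^6(Z)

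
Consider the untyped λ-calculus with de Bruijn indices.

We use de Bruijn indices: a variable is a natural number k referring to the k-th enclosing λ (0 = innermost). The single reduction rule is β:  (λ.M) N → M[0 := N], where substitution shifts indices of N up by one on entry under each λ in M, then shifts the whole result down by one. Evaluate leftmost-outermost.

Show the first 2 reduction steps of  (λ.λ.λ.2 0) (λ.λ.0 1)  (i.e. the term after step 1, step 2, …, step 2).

Answer: after 2 steps: λ.λ.λ.0 1

Reduction:
  start: (λ.λ.λ.2 0) (λ.λ.0 1)
  →1  λ.λ.(λ.λ.0 1) 0
  →2  λ.λ.λ.0 1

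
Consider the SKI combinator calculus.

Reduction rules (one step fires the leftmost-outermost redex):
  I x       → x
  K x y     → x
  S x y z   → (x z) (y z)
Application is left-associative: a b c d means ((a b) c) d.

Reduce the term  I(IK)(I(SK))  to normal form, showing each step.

  start: I(IK)(I(SK))
  step 1: IK(I(SK))
  step 2: K(I(SK))
  step 3: K(SK)

Answer: normal form = K(SK)  (in 3 steps)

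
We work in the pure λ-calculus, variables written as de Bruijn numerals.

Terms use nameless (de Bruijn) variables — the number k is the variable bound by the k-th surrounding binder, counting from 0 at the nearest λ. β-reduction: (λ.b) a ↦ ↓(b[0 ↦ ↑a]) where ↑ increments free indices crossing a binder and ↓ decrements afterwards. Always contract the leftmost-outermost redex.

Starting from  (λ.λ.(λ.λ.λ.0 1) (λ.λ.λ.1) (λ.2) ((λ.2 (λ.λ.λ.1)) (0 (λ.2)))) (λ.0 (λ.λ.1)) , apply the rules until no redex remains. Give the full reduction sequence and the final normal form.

Answer: normal form = λ.λ.λ.λ.0 (λ.λ.1)  (in 8 steps)

Working:
  start: (λ.λ.(λ.λ.λ.0 1) (λ.λ.λ.1) (λ.2) ((λ.2 (λ.λ.λ.1)) (0 (λ.2)))) (λ.0 (λ.λ.1))
  step 1: λ.(λ.λ.λ.0 1) (λ.λ.λ.1) (λ.λ.0 (λ.λ.1)) ((λ.(λ.0 (λ.λ.1)) (λ.λ.λ.1)) (0 (λ.λ.0 (λ.λ.1))))
  step 2: λ.(λ.λ.0 1) (λ.λ.0 (λ.λ.1)) ((λ.(λ.0 (λ.λ.1)) (λ.λ.λ.1)) (0 (λ.λ.0 (λ.λ.1))))
  step 3: λ.(λ.0 (λ.λ.0 (λ.λ.1))) ((λ.(λ.0 (λ.λ.1)) (λ.λ.λ.1)) (0 (λ.λ.0 (λ.λ.1))))
  step 4: λ.(λ.(λ.0 (λ.λ.1)) (λ.λ.λ.1)) (0 (λ.λ.0 (λ.λ.1))) (λ.λ.0 (λ.λ.1))
  step 5: λ.(λ.0 (λ.λ.1)) (λ.λ.λ.1) (λ.λ.0 (λ.λ.1))
  step 6: λ.(λ.λ.λ.1) (λ.λ.1) (λ.λ.0 (λ.λ.1))
  step 7: λ.(λ.λ.1) (λ.λ.0 (λ.λ.1))
  step 8: λ.λ.λ.λ.0 (λ.λ.1)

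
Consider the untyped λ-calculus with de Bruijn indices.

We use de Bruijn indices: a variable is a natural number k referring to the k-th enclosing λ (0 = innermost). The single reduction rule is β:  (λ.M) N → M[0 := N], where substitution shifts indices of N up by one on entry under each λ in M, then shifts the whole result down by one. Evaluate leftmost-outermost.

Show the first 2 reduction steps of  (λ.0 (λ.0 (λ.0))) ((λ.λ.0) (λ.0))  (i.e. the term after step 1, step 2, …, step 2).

Answer: after 2 steps: (λ.0) (λ.0 (λ.0))

Reduction:
  start: (λ.0 (λ.0 (λ.0))) ((λ.λ.0) (λ.0))
  [1] (λ.λ.0) (λ.0) (λ.0 (λ.0))
  [2] (λ.0) (λ.0 (λ.0))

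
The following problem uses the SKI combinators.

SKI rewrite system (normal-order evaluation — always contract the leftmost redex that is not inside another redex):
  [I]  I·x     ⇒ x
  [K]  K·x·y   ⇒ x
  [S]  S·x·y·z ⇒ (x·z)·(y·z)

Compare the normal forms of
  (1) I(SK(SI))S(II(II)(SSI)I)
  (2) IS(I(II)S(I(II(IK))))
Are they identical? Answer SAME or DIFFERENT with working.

Answer: DIFFERENT — A ⇓ S(SII), B ⇓ S(SK)

Derivation:
Term A:
  start: I(SK(SI))S(II(II)(SSI)I)
  [1] SK(SI)S(II(II)(SSI)I)
  [2] KS(SIS)(II(II)(SSI)I)
  [3] S(II(II)(SSI)I)
  [4] S(I(II)(SSI)I)
  [5] S(II(SSI)I)
  [6] S(I(SSI)I)
  [7] S(SSII)
  [8] S(SI(II))
  [9] S(SII)

Term B:
  start: IS(I(II)S(I(II(IK))))
  [1] S(I(II)S(I(II(IK))))
  [2] S(IIS(I(II(IK))))
  [3] S(IS(I(II(IK))))
  [4] S(S(I(II(IK))))
  [5] S(S(II(IK)))
  [6] S(S(I(IK)))
  [7] S(S(IK))
  [8] S(SK)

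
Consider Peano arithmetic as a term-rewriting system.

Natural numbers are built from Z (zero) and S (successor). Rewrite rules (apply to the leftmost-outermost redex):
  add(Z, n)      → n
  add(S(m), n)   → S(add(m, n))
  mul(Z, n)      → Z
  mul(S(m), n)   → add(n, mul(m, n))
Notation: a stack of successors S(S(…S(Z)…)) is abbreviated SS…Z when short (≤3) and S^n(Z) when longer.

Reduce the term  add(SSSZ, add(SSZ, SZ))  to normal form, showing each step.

Answer: normal form = S^6(Z)  (in 7 steps)

Reduction:
  start: add(SSSZ, add(SSZ, SZ))
  step 1: S(add(SSZ, add(SSZ, SZ)))
  step 2: S(S(add(SZ, add(SSZ, SZ))))
  step 3: S(S(S(add(Z, add(SSZ, SZ)))))
  step 4: S(S(S(add(SSZ, SZ))))
  step 5: S(S(S(S(add(SZ, SZ)))))
  step 6: S(S(S(S(S(add(Z, SZ))))))
  step 7: S^6(Z)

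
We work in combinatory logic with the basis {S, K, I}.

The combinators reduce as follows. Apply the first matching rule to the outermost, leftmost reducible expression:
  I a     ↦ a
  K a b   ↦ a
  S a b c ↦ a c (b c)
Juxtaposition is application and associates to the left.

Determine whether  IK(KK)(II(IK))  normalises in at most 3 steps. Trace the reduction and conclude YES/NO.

  start: IK(KK)(II(IK))
  →1  K(KK)(II(IK))
  →2  KK

Answer: YES — reaches normal form KK in 2 ≤ 3 steps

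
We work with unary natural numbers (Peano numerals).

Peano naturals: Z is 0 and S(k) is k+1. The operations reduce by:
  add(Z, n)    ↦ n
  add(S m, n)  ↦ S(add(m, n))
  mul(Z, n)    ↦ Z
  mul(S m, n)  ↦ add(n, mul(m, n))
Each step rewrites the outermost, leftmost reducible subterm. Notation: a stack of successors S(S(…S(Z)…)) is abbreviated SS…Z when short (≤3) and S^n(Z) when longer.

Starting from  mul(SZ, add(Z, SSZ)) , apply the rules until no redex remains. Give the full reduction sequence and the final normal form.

Answer: normal form = SSZ  (in 6 steps)

Working:
  start: mul(SZ, add(Z, SSZ))
  step 1: add(add(Z, SSZ), mul(Z, add(Z, SSZ)))
  step 2: add(SSZ, mul(Z, add(Z, SSZ)))
  step 3: S(add(SZ, mul(Z, add(Z, SSZ))))
  step 4: S(S(add(Z, mul(Z, add(Z, SSZ)))))
  step 5: S(S(mul(Z, add(Z, SSZ))))
  step 6: SSZ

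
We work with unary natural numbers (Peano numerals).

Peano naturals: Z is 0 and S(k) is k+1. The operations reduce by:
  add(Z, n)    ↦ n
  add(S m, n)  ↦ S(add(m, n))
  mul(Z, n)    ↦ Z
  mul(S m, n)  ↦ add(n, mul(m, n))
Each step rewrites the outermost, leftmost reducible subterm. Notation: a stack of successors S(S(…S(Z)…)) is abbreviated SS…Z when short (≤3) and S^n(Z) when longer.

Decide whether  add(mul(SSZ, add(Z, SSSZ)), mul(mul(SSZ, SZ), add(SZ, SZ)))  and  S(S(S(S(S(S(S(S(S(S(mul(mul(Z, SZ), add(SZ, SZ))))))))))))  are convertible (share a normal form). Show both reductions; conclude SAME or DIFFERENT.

Answer: SAME — A ⇓ S^10(Z), B ⇓ S^10(Z)

Working:
Term A:
  start: add(mul(SSZ, add(Z, SSSZ)), mul(mul(SSZ, SZ), add(SZ, SZ)))
  [1] add(add(add(Z, SSSZ), mul(SZ, add(Z, SSSZ))), mul(mul(SSZ, SZ), add(SZ, SZ)))
  [2] add(add(SSSZ, mul(SZ, add(Z, SSSZ))), mul(mul(SSZ, SZ), add(SZ, SZ)))
  [3] add(S(add(SSZ, mul(SZ, add(Z, SSSZ)))), mul(mul(SSZ, SZ), add(SZ, SZ)))
  [4] S(add(add(SSZ, mul(SZ, add(Z, SSSZ))), mul(mul(SSZ, SZ), add(SZ, SZ))))
  [5] S(add(S(add(SZ, mul(SZ, add(Z, SSSZ)))), mul(mul(SSZ, SZ), add(SZ, SZ))))
  [6] S(S(add(add(SZ, mul(SZ, add(Z, SSSZ))), mul(mul(SSZ, SZ), add(SZ, SZ)))))
  [7] S(S(add(S(add(Z, mul(SZ, add(Z, SSSZ)))), mul(mul(SSZ, SZ), add(SZ, SZ)))))
  [8] S(S(S(add(add(Z, mul(SZ, add(Z, SSSZ))), mul(mul(SSZ, SZ), add(SZ, SZ))))))
  [9] S(S(S(add(mul(SZ, add(Z, SSSZ)), mul(mul(SSZ, SZ), add(SZ, SZ))))))
  [10] S(S(S(add(add(add(Z, SSSZ), mul(Z, add(Z, SSSZ))), mul(mul(SSZ, SZ), add(SZ, SZ))))))
  [11] S(S(S(add(add(SSSZ, mul(Z, add(Z, SSSZ))), mul(mul(SSZ, SZ), add(SZ, SZ))))))
  [12] S(S(S(add(S(add(SSZ, mul(Z, add(Z, SSSZ)))), mul(mul(SSZ, SZ), add(SZ, SZ))))))
  [13] S(S(S(S(add(add(SSZ, mul(Z, add(Z, SSSZ))), mul(mul(SSZ, SZ), add(SZ, SZ)))))))
  [14] S(S(S(S(add(S(add(SZ, mul(Z, add(Z, SSSZ)))), mul(mul(SSZ, SZ), add(SZ, SZ)))))))
  [15] S(S(S(S(S(add(add(SZ, mul(Z, add(Z, SSSZ))), mul(mul(SSZ, SZ), add(SZ, SZ))))))))
  [16] S(S(S(S(S(add(S(add(Z, mul(Z, add(Z, SSSZ)))), mul(mul(SSZ, SZ), add(SZ, SZ))))))))
  [17] S(S(S(S(S(S(add(add(Z, mul(Z, add(Z, SSSZ))), mul(mul(SSZ, SZ), add(SZ, SZ)))))))))
  [18] S(S(S(S(S(S(add(mul(Z, add(Z, SSSZ)), mul(mul(SSZ, SZ), add(SZ, SZ)))))))))
  [19] S(S(S(S(S(S(add(Z, mul(mul(SSZ, SZ), add(SZ, SZ)))))))))
  [20] S(S(S(S(S(S(mul(mul(SSZ, SZ), add(SZ, SZ))))))))
  [21] S(S(S(S(S(S(mul(add(SZ, mul(SZ, SZ)), add(SZ, SZ))))))))
  [22] S(S(S(S(S(S(mul(S(add(Z, mul(SZ, SZ))), add(SZ, SZ))))))))
  [23] S(S(S(S(S(S(add(add(SZ, SZ), mul(add(Z, mul(SZ, SZ)), add(SZ, SZ)))))))))
  [24] S(S(S(S(S(S(add(S(add(Z, SZ)), mul(add(Z, mul(SZ, SZ)), add(SZ, SZ)))))))))
  [25] S(S(S(S(S(S(S(add(add(Z, SZ), mul(add(Z, mul(SZ, SZ)), add(SZ, SZ))))))))))
  [26] S(S(S(S(S(S(S(add(SZ, mul(add(Z, mul(SZ, SZ)), add(SZ, SZ))))))))))
  [27] S(S(S(S(S(S(S(S(add(Z, mul(add(Z, mul(SZ, SZ)), add(SZ, SZ)))))))))))
  [28] S(S(S(S(S(S(S(S(mul(add(Z, mul(SZ, SZ)), add(SZ, SZ))))))))))
  [29] S(S(S(S(S(S(S(S(mul(mul(SZ, SZ), add(SZ, SZ))))))))))
  [30] S(S(S(S(S(S(S(S(mul(add(SZ, mul(Z, SZ)), add(SZ, SZ))))))))))
  [31] S(S(S(S(S(S(S(S(mul(S(add(Z, mul(Z, SZ))), add(SZ, SZ))))))))))
  [32] S(S(S(S(S(S(S(S(add(add(SZ, SZ), mul(add(Z, mul(Z, SZ)), add(SZ, SZ)))))))))))
  [33] S(S(S(S(S(S(S(S(add(S(add(Z, SZ)), mul(add(Z, mul(Z, SZ)), add(SZ, SZ)))))))))))
  [34] S(S(S(S(S(S(S(S(S(add(add(Z, SZ), mul(add(Z, mul(Z, SZ)), add(SZ, SZ))))))))))))
  [35] S(S(S(S(S(S(S(S(S(add(SZ, mul(add(Z, mul(Z, SZ)), add(SZ, SZ))))))))))))
  [36] S(S(S(S(S(S(S(S(S(S(add(Z, mul(add(Z, mul(Z, SZ)), add(SZ, SZ)))))))))))))
  [37] S(S(S(S(S(S(S(S(S(S(mul(add(Z, mul(Z, SZ)), add(SZ, SZ))))))))))))
  [38] S(S(S(S(S(S(S(S(S(S(mul(mul(Z, SZ), add(SZ, SZ))))))))))))
  [39] S(S(S(S(S(S(S(S(S(S(mul(Z, add(SZ, SZ))))))))))))
  [40] S^10(Z)

Term B:
  start: S(S(S(S(S(S(S(S(S(S(mul(mul(Z, SZ), add(SZ, SZ))))))))))))
  [1] S(S(S(S(S(S(S(S(S(S(mul(Z, add(SZ, SZ))))))))))))
  [2] S^10(Z)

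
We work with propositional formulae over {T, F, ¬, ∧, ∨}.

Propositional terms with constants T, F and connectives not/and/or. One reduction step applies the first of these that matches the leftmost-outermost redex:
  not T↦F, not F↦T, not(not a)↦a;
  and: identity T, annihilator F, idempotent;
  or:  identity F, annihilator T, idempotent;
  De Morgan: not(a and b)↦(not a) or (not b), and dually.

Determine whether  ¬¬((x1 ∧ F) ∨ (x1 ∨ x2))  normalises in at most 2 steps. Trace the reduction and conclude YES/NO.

Answer: NO — after 2 steps the term is F ∨ (x1 ∨ x2), not yet normal

Derivation:
  start: ¬¬((x1 ∧ F) ∨ (x1 ∨ x2))
  [1] (x1 ∧ F) ∨ (x1 ∨ x2)
  [2] F ∨ (x1 ∨ x2)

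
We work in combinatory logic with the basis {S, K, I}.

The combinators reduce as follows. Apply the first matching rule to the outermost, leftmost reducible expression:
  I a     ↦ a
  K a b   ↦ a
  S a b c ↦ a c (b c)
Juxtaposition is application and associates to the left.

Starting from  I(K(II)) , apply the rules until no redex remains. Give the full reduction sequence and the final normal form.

Answer: normal form = KI  (in 2 steps)

Derivation:
  start: I(K(II))
  [1] K(II)
  [2] KI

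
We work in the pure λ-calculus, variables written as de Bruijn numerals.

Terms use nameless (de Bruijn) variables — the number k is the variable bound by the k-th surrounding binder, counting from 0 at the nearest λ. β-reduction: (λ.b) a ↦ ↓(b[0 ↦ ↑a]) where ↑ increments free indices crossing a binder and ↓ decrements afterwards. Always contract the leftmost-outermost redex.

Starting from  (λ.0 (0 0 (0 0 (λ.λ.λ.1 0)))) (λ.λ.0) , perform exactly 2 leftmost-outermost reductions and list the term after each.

  start: (λ.0 (0 0 (0 0 (λ.λ.λ.1 0)))) (λ.λ.0)
  [1] (λ.λ.0) ((λ.λ.0) (λ.λ.0) ((λ.λ.0) (λ.λ.0) (λ.λ.λ.1 0)))
  [2] λ.0

Answer: after 2 steps: λ.0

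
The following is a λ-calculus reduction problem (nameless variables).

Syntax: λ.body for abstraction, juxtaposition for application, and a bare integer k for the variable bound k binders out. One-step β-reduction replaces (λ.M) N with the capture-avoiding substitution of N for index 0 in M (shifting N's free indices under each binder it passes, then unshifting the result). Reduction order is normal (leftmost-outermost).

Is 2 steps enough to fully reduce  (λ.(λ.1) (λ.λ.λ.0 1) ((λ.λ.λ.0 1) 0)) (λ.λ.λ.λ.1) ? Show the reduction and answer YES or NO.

  start: (λ.(λ.1) (λ.λ.λ.0 1) ((λ.λ.λ.0 1) 0)) (λ.λ.λ.λ.1)
  step 1: (λ.λ.λ.λ.λ.1) (λ.λ.λ.0 1) ((λ.λ.λ.0 1) (λ.λ.λ.λ.1))
  step 2: (λ.λ.λ.λ.1) ((λ.λ.λ.0 1) (λ.λ.λ.λ.1))

Answer: NO — after 2 steps the term is (λ.λ.λ.λ.1) ((λ.λ.λ.0 1) (λ.λ.λ.λ.1)), not yet normal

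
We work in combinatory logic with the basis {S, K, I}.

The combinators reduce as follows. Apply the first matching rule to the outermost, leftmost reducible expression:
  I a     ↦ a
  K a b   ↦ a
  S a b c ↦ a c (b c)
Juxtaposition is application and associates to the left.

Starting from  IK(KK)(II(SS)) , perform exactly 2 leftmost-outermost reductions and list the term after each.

Answer: after 2 steps: KK

Reduction:
  start: IK(KK)(II(SS))
  →1  K(KK)(II(SS))
  →2  KK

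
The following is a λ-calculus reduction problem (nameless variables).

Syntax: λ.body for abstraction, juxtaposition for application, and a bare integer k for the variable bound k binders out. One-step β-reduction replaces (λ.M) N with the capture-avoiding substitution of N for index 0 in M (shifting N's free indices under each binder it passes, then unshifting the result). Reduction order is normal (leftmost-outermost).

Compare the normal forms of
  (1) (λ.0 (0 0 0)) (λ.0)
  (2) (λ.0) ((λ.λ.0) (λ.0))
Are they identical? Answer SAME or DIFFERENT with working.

Answer: SAME — A ⇓ λ.0, B ⇓ λ.0

Reduction:
Term A:
  start: (λ.0 (0 0 0)) (λ.0)
  →1  (λ.0) ((λ.0) (λ.0) (λ.0))
  →2  (λ.0) (λ.0) (λ.0)
  →3  (λ.0) (λ.0)
  →4  λ.0

Term B:
  start: (λ.0) ((λ.λ.0) (λ.0))
  →1  (λ.λ.0) (λ.0)
  →2  λ.0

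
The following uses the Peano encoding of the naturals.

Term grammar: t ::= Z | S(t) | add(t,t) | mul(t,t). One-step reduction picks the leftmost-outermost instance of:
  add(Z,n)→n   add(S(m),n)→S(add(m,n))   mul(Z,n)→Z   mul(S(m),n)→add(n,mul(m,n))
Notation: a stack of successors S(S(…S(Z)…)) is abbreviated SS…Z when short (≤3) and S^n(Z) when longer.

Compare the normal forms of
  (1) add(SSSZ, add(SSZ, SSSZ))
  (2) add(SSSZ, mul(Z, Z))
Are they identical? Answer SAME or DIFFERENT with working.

Answer: DIFFERENT — A ⇓ S^8(Z), B ⇓ SSSZ

Derivation:
Term A:
  start: add(SSSZ, add(SSZ, SSSZ))
  [1] S(add(SSZ, add(SSZ, SSSZ)))
  [2] S(S(add(SZ, add(SSZ, SSSZ))))
  [3] S(S(S(add(Z, add(SSZ, SSSZ)))))
  [4] S(S(S(add(SSZ, SSSZ))))
  [5] S(S(S(S(add(SZ, SSSZ)))))
  [6] S(S(S(S(S(add(Z, SSSZ))))))
  [7] S^8(Z)

Term B:
  start: add(SSSZ, mul(Z, Z))
  [1] S(add(SSZ, mul(Z, Z)))
  [2] S(S(add(SZ, mul(Z, Z))))
  [3] S(S(S(add(Z, mul(Z, Z)))))
  [4] S(S(S(mul(Z, Z))))
  [5] SSSZ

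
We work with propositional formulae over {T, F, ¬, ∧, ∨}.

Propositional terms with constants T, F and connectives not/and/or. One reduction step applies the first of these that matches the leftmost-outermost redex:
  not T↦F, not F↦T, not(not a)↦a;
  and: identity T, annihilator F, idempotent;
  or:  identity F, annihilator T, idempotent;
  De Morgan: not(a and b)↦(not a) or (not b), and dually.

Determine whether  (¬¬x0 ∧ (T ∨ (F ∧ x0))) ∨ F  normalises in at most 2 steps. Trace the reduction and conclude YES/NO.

  start: (¬¬x0 ∧ (T ∨ (F ∧ x0))) ∨ F
  step 1: ¬¬x0 ∧ (T ∨ (F ∧ x0))
  step 2: x0 ∧ (T ∨ (F ∧ x0))

Answer: NO — after 2 steps the term is x0 ∧ (T ∨ (F ∧ x0)), not yet normal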